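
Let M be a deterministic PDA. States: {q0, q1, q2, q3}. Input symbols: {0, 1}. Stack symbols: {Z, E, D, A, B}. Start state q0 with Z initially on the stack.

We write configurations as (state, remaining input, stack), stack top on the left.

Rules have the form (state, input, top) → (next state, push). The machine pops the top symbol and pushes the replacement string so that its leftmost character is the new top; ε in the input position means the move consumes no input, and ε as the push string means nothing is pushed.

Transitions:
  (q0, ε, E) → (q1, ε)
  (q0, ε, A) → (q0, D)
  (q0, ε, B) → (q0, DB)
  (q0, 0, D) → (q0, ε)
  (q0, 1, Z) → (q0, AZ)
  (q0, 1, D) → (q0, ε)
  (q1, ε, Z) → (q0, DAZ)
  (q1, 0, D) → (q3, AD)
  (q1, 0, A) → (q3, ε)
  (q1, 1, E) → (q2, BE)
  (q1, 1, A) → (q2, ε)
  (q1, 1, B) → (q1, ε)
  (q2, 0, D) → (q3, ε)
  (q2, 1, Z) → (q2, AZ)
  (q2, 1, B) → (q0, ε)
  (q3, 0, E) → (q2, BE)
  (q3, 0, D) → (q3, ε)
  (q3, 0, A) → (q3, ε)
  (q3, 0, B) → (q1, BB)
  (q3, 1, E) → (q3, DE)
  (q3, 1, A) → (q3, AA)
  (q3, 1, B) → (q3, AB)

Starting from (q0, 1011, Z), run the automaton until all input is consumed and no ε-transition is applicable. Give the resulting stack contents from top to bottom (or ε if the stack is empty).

(q0, 1011, Z) ⊢ (q0, 011, AZ) ⊢ (q0, 011, DZ) ⊢ (q0, 11, Z) ⊢ (q0, 1, AZ) ⊢ (q0, 1, DZ) ⊢ (q0, ε, Z)
All input consumed in state q0 with stack Z.

Z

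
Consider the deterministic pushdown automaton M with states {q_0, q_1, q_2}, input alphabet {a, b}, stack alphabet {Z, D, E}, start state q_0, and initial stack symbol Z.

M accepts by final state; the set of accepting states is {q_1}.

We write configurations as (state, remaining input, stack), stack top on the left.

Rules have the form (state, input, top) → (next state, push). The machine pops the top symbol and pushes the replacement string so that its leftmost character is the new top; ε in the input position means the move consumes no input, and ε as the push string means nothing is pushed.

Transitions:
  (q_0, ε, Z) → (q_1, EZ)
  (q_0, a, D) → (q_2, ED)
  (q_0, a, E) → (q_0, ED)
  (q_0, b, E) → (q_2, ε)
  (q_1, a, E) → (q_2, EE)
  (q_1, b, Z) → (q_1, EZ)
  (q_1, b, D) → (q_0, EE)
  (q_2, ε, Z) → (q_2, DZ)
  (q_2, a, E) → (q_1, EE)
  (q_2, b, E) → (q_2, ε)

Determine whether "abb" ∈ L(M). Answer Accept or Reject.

(q_0, abb, Z) ⊢ (q_1, abb, EZ) ⊢ (q_2, bb, EEZ) ⊢ (q_2, b, EZ) ⊢ (q_2, ε, Z) ⊢ (q_2, ε, DZ)
All input consumed; state q_2 ∉ F and no further ε-move applies.

Reject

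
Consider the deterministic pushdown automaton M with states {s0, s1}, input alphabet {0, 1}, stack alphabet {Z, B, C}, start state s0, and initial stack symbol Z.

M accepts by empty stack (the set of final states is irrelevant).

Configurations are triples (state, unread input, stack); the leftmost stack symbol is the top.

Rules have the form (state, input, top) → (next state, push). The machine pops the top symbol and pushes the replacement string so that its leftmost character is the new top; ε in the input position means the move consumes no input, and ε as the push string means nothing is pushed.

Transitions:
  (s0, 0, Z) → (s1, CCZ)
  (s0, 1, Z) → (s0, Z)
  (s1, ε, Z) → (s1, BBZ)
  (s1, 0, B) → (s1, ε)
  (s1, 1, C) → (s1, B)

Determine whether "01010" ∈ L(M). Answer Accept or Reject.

Reject

(s0, 01010, Z) ⊢ (s1, 1010, CCZ) ⊢ (s1, 010, BCZ) ⊢ (s1, 10, CZ) ⊢ (s1, 0, BZ) ⊢ (s1, ε, Z) ⊢ (s1, ε, BBZ)
All input consumed; stack is BBZ, not empty, and no further ε-move applies.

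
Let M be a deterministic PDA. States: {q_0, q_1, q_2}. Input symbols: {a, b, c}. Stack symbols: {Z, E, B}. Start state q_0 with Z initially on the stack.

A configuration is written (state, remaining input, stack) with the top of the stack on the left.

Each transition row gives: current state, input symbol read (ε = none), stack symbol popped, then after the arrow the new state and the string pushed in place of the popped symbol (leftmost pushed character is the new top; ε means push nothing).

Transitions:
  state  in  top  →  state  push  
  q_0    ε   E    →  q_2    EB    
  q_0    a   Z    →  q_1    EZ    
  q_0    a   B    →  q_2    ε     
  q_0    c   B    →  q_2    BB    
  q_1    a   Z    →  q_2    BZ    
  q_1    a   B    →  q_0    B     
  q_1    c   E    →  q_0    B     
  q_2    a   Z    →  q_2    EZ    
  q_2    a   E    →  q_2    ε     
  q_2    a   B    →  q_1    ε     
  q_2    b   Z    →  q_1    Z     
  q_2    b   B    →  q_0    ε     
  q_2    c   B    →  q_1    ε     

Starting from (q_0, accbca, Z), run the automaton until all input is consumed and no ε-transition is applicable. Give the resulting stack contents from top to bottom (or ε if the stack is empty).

(q_0, accbca, Z) ⊢ (q_1, ccbca, EZ) ⊢ (q_0, cbca, BZ) ⊢ (q_2, bca, BBZ) ⊢ (q_0, ca, BZ) ⊢ (q_2, a, BBZ) ⊢ (q_1, ε, BZ)
All input consumed in state q_1 with stack BZ.

BZ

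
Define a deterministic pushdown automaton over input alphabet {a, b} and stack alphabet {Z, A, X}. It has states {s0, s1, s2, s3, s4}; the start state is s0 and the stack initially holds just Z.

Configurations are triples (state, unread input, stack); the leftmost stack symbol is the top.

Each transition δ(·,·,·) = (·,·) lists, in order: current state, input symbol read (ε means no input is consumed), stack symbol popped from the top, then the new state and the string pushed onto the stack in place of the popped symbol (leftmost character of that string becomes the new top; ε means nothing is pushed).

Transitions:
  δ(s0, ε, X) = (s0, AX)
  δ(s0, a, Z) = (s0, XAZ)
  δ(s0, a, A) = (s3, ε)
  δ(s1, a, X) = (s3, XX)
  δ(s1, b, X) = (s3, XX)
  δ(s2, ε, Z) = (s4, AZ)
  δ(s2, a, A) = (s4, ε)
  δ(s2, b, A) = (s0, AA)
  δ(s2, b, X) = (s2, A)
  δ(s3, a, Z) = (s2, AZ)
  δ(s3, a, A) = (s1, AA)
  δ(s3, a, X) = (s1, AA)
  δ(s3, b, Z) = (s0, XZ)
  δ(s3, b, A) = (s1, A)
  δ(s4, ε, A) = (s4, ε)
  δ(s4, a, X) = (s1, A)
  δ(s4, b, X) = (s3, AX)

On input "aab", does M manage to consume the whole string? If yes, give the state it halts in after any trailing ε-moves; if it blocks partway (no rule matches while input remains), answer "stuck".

(s0, aab, Z) ⊢ (s0, ab, XAZ) ⊢ (s0, ab, AXAZ) ⊢ (s3, b, XAZ)
No transition for (s3, b, top X); M blocks with input b remaining.

stuck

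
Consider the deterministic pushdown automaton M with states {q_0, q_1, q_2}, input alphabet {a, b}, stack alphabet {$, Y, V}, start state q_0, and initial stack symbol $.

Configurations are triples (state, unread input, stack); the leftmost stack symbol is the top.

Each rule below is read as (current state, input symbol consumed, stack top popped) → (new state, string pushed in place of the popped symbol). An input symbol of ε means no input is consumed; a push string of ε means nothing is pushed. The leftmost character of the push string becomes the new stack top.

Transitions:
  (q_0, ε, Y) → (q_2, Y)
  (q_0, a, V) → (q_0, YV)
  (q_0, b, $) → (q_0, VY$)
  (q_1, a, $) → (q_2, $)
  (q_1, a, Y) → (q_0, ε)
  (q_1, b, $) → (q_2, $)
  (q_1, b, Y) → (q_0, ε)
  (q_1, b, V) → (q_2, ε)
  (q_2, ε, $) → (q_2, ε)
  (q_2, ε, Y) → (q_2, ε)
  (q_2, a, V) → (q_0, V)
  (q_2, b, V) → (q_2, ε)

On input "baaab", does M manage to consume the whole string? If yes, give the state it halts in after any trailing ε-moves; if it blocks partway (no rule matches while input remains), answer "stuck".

(q_0, baaab, $)
  read b, top $: go to q_0, push VY$ → (q_0, aaab, VY$)
  read a, top V: go to q_0, push YV → (q_0, aab, YVY$)
  ε-move, top Y: go to q_2, push Y → (q_2, aab, YVY$)
  ε-move, top Y: go to q_2, push ε → (q_2, aab, VY$)
  read a, top V: go to q_0, push V → (q_0, ab, VY$)
  read a, top V: go to q_0, push YV → (q_0, b, YVY$)
  ε-move, top Y: go to q_2, push Y → (q_2, b, YVY$)
  ε-move, top Y: go to q_2, push ε → (q_2, b, VY$)
  read b, top V: go to q_2, push ε → (q_2, ε, Y$)
  ε-move, top Y: go to q_2, push ε → (q_2, ε, $)
  ε-move, top $: go to q_2, push ε → (q_2, ε, ε)
All input consumed; M is in state q_2.

q_2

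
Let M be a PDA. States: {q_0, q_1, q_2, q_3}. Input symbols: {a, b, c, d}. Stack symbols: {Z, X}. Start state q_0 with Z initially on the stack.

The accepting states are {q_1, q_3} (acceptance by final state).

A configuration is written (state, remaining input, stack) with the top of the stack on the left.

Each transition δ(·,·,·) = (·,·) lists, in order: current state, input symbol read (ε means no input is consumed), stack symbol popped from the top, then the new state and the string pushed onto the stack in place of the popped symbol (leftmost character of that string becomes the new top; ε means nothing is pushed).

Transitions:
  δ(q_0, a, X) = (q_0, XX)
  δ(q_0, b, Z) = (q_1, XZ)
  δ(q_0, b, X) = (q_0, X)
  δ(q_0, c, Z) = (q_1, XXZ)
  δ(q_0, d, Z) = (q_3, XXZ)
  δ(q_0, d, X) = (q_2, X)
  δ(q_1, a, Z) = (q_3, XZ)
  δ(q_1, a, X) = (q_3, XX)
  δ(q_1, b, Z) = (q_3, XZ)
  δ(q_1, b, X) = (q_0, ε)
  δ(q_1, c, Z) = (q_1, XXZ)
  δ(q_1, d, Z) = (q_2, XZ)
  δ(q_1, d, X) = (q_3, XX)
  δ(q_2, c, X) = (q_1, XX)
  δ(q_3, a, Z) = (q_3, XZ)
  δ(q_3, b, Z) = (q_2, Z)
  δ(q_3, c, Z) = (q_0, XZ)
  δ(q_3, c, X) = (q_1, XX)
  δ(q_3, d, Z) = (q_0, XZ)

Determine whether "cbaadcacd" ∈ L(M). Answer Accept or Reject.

One accepting computation: (q_0, cbaadcacd, Z) ⊢ (q_1, baadcacd, XXZ) ⊢ (q_0, aadcacd, XZ) ⊢ (q_0, adcacd, XXZ) ⊢ (q_0, dcacd, XXXZ) ⊢ (q_2, cacd, XXXZ) ⊢ (q_1, acd, XXXXZ) ⊢ (q_3, cd, XXXXXZ) ⊢ (q_1, d, XXXXXXZ) ⊢ (q_3, ε, XXXXXXXZ)
All input consumed and state q_3 ∈ F.

Accept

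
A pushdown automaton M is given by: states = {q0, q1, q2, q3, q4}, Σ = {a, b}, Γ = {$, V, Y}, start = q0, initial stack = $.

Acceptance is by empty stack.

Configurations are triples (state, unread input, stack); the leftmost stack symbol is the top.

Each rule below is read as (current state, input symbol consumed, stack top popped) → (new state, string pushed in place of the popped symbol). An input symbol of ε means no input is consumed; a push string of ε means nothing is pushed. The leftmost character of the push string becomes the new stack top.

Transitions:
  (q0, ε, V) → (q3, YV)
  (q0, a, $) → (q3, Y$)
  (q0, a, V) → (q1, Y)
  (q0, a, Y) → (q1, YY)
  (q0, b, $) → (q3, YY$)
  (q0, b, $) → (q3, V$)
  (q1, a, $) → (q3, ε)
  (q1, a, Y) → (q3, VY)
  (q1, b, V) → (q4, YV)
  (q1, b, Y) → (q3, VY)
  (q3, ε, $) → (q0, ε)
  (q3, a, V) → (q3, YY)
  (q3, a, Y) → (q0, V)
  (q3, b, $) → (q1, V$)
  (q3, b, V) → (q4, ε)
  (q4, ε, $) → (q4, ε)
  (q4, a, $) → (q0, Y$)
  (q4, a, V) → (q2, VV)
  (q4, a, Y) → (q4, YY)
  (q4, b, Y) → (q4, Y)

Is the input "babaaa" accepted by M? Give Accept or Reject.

No computation consumes all input and empties the stack.

Reject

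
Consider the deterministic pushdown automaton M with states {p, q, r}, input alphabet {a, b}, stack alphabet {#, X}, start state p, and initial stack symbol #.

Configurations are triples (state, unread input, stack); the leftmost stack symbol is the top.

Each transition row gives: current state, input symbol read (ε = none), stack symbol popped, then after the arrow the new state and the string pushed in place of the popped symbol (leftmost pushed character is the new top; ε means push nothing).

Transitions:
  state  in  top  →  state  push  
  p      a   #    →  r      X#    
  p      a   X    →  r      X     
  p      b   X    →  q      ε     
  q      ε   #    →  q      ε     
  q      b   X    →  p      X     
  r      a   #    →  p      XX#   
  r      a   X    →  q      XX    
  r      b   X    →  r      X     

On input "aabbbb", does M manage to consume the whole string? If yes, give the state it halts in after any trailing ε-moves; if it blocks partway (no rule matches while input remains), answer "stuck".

q

(p, aabbbb, #) ⊢ (r, abbbb, X#) ⊢ (q, bbbb, XX#) ⊢ (p, bbb, XX#) ⊢ (q, bb, X#) ⊢ (p, b, X#) ⊢ (q, ε, #) ⊢ (q, ε, ε)
All input consumed; M is in state q.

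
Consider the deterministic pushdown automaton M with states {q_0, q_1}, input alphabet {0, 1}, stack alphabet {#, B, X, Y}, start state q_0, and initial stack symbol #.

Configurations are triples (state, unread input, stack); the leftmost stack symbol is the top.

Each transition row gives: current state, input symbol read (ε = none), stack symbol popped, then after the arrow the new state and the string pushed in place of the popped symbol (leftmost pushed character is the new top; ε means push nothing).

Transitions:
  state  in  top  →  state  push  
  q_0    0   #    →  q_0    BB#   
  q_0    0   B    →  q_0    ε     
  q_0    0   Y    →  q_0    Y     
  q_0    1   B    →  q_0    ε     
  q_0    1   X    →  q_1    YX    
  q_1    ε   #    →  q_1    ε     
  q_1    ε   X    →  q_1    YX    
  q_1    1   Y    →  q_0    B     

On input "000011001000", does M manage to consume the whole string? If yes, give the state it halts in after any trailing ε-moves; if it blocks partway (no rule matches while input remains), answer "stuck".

q_0

(q_0, 000011001000, #)
  read 0, top #: go to q_0, push BB# → (q_0, 00011001000, BB#)
  read 0, top B: go to q_0, push ε → (q_0, 0011001000, B#)
  read 0, top B: go to q_0, push ε → (q_0, 011001000, #)
  read 0, top #: go to q_0, push BB# → (q_0, 11001000, BB#)
  read 1, top B: go to q_0, push ε → (q_0, 1001000, B#)
  read 1, top B: go to q_0, push ε → (q_0, 001000, #)
  read 0, top #: go to q_0, push BB# → (q_0, 01000, BB#)
  read 0, top B: go to q_0, push ε → (q_0, 1000, B#)
  read 1, top B: go to q_0, push ε → (q_0, 000, #)
  read 0, top #: go to q_0, push BB# → (q_0, 00, BB#)
  read 0, top B: go to q_0, push ε → (q_0, 0, B#)
  read 0, top B: go to q_0, push ε → (q_0, ε, #)
All input consumed; M is in state q_0.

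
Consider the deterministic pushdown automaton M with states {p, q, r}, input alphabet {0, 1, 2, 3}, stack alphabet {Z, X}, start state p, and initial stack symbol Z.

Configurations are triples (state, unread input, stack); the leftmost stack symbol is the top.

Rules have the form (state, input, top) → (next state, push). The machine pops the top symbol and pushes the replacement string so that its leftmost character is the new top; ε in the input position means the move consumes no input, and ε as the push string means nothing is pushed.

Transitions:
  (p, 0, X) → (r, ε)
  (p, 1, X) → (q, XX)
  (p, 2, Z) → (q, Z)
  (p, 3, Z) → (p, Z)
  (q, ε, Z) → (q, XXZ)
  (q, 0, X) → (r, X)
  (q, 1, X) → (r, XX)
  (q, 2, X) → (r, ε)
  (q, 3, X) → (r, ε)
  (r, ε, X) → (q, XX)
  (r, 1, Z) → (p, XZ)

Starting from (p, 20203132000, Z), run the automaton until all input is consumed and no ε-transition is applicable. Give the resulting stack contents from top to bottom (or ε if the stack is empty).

(p, 20203132000, Z)
  read 2, top Z: go to q, push Z → (q, 0203132000, Z)
  ε-move, top Z: go to q, push XXZ → (q, 0203132000, XXZ)
  read 0, top X: go to r, push X → (r, 203132000, XXZ)
  ε-move, top X: go to q, push XX → (q, 203132000, XXXZ)
  read 2, top X: go to r, push ε → (r, 03132000, XXZ)
  ε-move, top X: go to q, push XX → (q, 03132000, XXXZ)
  read 0, top X: go to r, push X → (r, 3132000, XXXZ)
  ε-move, top X: go to q, push XX → (q, 3132000, XXXXZ)
  read 3, top X: go to r, push ε → (r, 132000, XXXZ)
  ε-move, top X: go to q, push XX → (q, 132000, XXXXZ)
  read 1, top X: go to r, push XX → (r, 32000, XXXXXZ)
  ε-move, top X: go to q, push XX → (q, 32000, XXXXXXZ)
  read 3, top X: go to r, push ε → (r, 2000, XXXXXZ)
  ε-move, top X: go to q, push XX → (q, 2000, XXXXXXZ)
  read 2, top X: go to r, push ε → (r, 000, XXXXXZ)
  ε-move, top X: go to q, push XX → (q, 000, XXXXXXZ)
  read 0, top X: go to r, push X → (r, 00, XXXXXXZ)
  ε-move, top X: go to q, push XX → (q, 00, XXXXXXXZ)
  read 0, top X: go to r, push X → (r, 0, XXXXXXXZ)
  ε-move, top X: go to q, push XX → (q, 0, XXXXXXXXZ)
  read 0, top X: go to r, push X → (r, ε, XXXXXXXXZ)
  ε-move, top X: go to q, push XX → (q, ε, XXXXXXXXXZ)
All input consumed in state q with stack XXXXXXXXXZ.

XXXXXXXXXZ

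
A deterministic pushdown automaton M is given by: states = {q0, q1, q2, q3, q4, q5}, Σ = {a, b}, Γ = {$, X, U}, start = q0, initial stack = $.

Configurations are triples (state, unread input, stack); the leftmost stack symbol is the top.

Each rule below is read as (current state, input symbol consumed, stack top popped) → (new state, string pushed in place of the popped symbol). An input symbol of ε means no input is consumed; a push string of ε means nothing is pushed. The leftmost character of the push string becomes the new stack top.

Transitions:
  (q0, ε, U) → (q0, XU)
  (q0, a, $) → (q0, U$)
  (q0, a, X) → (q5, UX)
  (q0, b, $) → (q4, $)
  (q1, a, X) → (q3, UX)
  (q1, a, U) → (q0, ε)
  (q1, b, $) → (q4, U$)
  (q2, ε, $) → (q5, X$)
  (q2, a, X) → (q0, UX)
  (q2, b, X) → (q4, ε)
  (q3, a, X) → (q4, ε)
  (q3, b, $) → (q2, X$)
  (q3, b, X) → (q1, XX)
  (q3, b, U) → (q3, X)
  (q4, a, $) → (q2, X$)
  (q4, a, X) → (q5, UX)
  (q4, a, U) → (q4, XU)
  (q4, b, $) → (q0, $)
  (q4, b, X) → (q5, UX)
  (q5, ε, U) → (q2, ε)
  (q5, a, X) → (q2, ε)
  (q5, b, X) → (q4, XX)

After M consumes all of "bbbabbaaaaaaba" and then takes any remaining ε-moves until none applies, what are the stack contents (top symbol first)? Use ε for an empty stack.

(q0, bbbabbaaaaaaba, $) ⊢ (q4, bbabbaaaaaaba, $) ⊢ (q0, babbaaaaaaba, $) ⊢ (q4, abbaaaaaaba, $) ⊢ (q2, bbaaaaaaba, X$) ⊢ (q4, baaaaaaba, $) ⊢ (q0, aaaaaaba, $) ⊢ (q0, aaaaaba, U$) ⊢ (q0, aaaaaba, XU$) ⊢ (q5, aaaaba, UXU$) ⊢ (q2, aaaaba, XU$) ⊢ (q0, aaaba, UXU$) ⊢ (q0, aaaba, XUXU$) ⊢ (q5, aaba, UXUXU$) ⊢ (q2, aaba, XUXU$) ⊢ (q0, aba, UXUXU$) ⊢ (q0, aba, XUXUXU$) ⊢ (q5, ba, UXUXUXU$) ⊢ (q2, ba, XUXUXU$) ⊢ (q4, a, UXUXU$) ⊢ (q4, ε, XUXUXU$)
All input consumed in state q4 with stack XUXUXU$.

XUXUXU$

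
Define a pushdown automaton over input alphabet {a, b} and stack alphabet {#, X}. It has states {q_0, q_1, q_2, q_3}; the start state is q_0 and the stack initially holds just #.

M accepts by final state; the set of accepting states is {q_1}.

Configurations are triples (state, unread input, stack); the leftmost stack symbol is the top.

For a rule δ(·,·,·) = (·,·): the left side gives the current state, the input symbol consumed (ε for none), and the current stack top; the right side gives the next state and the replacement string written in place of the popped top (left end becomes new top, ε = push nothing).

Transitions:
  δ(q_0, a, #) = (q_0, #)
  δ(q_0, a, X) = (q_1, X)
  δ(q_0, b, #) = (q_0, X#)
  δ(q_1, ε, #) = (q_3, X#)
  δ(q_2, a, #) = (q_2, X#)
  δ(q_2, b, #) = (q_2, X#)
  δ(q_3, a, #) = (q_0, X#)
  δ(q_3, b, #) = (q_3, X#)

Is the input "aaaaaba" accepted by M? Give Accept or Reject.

Accept

One accepting computation: (q_0, aaaaaba, #) ⊢ (q_0, aaaaba, #) ⊢ (q_0, aaaba, #) ⊢ (q_0, aaba, #) ⊢ (q_0, aba, #) ⊢ (q_0, ba, #) ⊢ (q_0, a, X#) ⊢ (q_1, ε, X#)
All input consumed and state q_1 ∈ F.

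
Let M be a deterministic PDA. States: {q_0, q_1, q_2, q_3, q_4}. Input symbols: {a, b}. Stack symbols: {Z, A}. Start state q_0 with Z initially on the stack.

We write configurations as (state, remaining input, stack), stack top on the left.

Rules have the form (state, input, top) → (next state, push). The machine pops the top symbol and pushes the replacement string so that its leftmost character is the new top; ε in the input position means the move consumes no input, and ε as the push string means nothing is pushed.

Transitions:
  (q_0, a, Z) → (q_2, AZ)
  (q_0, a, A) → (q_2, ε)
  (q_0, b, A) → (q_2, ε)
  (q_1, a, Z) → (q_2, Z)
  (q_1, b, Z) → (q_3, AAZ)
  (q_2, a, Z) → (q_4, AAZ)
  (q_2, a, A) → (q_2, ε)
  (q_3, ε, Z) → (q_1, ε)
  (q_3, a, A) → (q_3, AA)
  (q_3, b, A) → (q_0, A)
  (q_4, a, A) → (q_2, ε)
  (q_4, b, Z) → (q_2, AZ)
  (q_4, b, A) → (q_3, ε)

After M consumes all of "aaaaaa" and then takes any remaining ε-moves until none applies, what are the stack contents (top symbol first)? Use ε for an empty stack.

(q_0, aaaaaa, Z)
  read a, top Z: go to q_2, push AZ → (q_2, aaaaa, AZ)
  read a, top A: go to q_2, push ε → (q_2, aaaa, Z)
  read a, top Z: go to q_4, push AAZ → (q_4, aaa, AAZ)
  read a, top A: go to q_2, push ε → (q_2, aa, AZ)
  read a, top A: go to q_2, push ε → (q_2, a, Z)
  read a, top Z: go to q_4, push AAZ → (q_4, ε, AAZ)
All input consumed in state q_4 with stack AAZ.

AAZ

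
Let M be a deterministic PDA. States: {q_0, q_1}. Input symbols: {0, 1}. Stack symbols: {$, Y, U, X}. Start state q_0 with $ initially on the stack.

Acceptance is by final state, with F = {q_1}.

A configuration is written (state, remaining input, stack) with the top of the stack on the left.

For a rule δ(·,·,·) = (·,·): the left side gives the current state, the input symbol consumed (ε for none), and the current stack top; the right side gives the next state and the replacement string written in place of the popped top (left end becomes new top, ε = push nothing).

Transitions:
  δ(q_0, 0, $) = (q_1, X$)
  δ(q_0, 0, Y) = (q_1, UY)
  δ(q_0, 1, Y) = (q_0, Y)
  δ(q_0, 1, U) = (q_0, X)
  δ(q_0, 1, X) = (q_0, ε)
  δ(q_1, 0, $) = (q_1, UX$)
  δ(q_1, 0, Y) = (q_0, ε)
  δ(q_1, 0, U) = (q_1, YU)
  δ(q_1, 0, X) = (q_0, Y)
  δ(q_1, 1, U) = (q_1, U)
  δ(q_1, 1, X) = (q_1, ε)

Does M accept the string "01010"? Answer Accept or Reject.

(q_0, 01010, $) ⊢ (q_1, 1010, X$) ⊢ (q_1, 010, $) ⊢ (q_1, 10, UX$) ⊢ (q_1, 0, UX$) ⊢ (q_1, ε, YUX$)
All input consumed; state q_1 ∈ F.

Accept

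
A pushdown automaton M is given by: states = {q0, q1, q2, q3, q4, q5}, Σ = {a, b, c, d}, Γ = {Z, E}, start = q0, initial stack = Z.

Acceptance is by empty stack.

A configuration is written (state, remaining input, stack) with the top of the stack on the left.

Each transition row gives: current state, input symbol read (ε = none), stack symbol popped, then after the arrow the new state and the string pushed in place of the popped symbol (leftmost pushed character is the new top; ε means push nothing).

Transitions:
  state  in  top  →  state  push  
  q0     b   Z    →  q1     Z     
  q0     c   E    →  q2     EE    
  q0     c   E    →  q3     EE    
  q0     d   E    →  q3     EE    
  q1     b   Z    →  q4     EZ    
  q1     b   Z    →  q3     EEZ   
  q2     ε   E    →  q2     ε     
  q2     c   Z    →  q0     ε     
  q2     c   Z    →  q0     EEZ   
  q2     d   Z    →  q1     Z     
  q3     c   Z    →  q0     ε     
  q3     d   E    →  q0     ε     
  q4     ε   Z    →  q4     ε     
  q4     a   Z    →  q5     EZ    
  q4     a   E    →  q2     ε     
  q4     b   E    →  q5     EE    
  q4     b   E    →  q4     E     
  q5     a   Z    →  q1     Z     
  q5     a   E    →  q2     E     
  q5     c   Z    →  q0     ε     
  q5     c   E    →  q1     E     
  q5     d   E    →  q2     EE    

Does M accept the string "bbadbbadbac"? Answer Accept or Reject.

Accept

One accepting computation: (q0, bbadbbadbac, Z) ⊢ (q1, badbbadbac, Z) ⊢ (q4, adbbadbac, EZ) ⊢ (q2, dbbadbac, Z) ⊢ (q1, bbadbac, Z) ⊢ (q4, badbac, EZ) ⊢ (q4, adbac, EZ) ⊢ (q2, dbac, Z) ⊢ (q1, bac, Z) ⊢ (q4, ac, EZ) ⊢ (q2, c, Z) ⊢ (q0, ε, ε)
All input consumed and the stack is empty.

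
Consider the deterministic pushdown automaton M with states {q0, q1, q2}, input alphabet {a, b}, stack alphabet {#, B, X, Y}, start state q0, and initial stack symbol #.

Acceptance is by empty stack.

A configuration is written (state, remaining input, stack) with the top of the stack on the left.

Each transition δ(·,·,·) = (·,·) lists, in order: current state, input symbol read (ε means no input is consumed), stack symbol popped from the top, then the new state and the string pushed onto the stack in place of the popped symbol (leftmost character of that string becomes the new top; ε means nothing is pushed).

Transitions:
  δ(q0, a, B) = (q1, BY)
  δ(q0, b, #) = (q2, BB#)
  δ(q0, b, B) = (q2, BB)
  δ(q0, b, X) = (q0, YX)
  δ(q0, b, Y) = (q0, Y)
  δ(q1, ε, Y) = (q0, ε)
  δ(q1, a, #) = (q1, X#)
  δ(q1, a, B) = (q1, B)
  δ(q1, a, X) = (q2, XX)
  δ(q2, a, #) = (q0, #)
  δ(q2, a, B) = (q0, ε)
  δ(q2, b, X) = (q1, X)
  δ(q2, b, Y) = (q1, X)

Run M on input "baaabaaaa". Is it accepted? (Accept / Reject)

(q0, baaabaaaa, #)
  read b, top #: go to q2, push BB# → (q2, aaabaaaa, BB#)
  read a, top B: go to q0, push ε → (q0, aabaaaa, B#)
  read a, top B: go to q1, push BY → (q1, abaaaa, BY#)
  read a, top B: go to q1, push B → (q1, baaaa, BY#)
No transition applies at (q1, baaaa, BY#); input not fully consumed.

Reject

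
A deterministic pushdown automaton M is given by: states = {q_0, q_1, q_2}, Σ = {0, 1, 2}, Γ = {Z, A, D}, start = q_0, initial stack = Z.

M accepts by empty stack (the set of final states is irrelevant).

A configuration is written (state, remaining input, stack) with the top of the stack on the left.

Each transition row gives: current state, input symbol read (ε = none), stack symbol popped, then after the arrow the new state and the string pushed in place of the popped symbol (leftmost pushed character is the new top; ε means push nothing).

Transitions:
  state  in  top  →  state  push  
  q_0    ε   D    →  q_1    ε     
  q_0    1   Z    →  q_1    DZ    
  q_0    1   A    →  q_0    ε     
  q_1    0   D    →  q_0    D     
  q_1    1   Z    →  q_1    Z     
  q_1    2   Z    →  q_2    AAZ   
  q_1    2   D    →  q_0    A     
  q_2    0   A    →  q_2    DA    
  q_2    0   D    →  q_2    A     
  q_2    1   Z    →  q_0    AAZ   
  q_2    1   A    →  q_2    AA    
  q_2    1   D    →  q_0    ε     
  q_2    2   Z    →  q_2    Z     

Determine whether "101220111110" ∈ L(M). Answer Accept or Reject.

Reject

(q_0, 101220111110, Z)
  read 1, top Z: go to q_1, push DZ → (q_1, 01220111110, DZ)
  read 0, top D: go to q_0, push D → (q_0, 1220111110, DZ)
  ε-move, top D: go to q_1, push ε → (q_1, 1220111110, Z)
  read 1, top Z: go to q_1, push Z → (q_1, 220111110, Z)
  read 2, top Z: go to q_2, push AAZ → (q_2, 20111110, AAZ)
No transition applies at (q_2, 20111110, AAZ); input not fully consumed.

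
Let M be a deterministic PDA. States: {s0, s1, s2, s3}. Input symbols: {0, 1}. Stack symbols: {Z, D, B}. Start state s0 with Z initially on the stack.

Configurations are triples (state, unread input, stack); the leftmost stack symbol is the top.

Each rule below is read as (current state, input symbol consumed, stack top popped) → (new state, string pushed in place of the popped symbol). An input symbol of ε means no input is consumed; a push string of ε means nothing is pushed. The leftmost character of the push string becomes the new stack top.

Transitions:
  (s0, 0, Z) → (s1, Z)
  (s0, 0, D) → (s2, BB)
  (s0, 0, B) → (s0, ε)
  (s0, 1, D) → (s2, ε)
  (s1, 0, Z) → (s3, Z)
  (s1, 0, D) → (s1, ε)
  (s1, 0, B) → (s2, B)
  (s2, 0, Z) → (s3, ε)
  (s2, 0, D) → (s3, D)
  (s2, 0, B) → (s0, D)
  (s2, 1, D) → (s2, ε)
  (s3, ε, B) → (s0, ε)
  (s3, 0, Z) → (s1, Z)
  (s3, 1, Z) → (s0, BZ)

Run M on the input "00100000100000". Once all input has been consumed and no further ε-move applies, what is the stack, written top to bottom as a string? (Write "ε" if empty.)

Z

(s0, 00100000100000, Z)
  read 0, top Z: go to s1, push Z → (s1, 0100000100000, Z)
  read 0, top Z: go to s3, push Z → (s3, 100000100000, Z)
  read 1, top Z: go to s0, push BZ → (s0, 00000100000, BZ)
  read 0, top B: go to s0, push ε → (s0, 0000100000, Z)
  read 0, top Z: go to s1, push Z → (s1, 000100000, Z)
  read 0, top Z: go to s3, push Z → (s3, 00100000, Z)
  read 0, top Z: go to s1, push Z → (s1, 0100000, Z)
  read 0, top Z: go to s3, push Z → (s3, 100000, Z)
  read 1, top Z: go to s0, push BZ → (s0, 00000, BZ)
  read 0, top B: go to s0, push ε → (s0, 0000, Z)
  read 0, top Z: go to s1, push Z → (s1, 000, Z)
  read 0, top Z: go to s3, push Z → (s3, 00, Z)
  read 0, top Z: go to s1, push Z → (s1, 0, Z)
  read 0, top Z: go to s3, push Z → (s3, ε, Z)
All input consumed in state s3 with stack Z.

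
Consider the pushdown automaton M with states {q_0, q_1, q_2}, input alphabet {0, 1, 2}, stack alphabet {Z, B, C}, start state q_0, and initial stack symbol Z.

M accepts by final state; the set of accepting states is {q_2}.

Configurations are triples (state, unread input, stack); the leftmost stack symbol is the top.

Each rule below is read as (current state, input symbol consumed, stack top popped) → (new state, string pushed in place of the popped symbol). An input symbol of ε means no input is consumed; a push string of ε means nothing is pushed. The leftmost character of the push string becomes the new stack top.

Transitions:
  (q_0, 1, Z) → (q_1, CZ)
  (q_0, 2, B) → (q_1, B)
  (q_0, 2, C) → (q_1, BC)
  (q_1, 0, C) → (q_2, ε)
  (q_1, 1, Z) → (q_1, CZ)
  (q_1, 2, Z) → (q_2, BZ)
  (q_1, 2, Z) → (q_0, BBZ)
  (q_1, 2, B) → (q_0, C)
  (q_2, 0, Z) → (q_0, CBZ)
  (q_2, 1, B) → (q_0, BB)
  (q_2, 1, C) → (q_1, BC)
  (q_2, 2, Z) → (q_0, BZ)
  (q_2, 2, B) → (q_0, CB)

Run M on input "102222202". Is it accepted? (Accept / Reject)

No computation consumes all input and reaches a final state.

Reject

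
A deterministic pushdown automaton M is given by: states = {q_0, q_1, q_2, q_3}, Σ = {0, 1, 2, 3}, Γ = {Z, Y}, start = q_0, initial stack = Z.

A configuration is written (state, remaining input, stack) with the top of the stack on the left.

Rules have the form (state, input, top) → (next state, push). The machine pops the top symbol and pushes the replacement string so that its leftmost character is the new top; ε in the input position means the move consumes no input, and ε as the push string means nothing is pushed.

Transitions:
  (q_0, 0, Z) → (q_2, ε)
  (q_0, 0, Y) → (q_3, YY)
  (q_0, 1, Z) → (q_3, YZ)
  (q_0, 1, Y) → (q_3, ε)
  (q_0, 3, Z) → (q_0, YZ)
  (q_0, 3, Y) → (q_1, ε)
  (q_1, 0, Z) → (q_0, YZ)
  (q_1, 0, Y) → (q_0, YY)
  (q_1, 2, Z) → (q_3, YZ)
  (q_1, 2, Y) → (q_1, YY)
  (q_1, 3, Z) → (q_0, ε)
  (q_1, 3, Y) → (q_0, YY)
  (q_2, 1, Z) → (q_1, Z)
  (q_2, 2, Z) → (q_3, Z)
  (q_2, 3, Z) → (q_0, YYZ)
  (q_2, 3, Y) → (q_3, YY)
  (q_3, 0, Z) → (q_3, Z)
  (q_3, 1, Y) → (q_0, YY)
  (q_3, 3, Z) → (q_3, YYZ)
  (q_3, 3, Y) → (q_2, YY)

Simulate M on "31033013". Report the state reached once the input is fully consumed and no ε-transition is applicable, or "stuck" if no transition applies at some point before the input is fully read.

stuck

(q_0, 31033013, Z)
  read 3, top Z: go to q_0, push YZ → (q_0, 1033013, YZ)
  read 1, top Y: go to q_3, push ε → (q_3, 033013, Z)
  read 0, top Z: go to q_3, push Z → (q_3, 33013, Z)
  read 3, top Z: go to q_3, push YYZ → (q_3, 3013, YYZ)
  read 3, top Y: go to q_2, push YY → (q_2, 013, YYYZ)
No transition for (q_2, 0, top Y); M blocks with input 013 remaining.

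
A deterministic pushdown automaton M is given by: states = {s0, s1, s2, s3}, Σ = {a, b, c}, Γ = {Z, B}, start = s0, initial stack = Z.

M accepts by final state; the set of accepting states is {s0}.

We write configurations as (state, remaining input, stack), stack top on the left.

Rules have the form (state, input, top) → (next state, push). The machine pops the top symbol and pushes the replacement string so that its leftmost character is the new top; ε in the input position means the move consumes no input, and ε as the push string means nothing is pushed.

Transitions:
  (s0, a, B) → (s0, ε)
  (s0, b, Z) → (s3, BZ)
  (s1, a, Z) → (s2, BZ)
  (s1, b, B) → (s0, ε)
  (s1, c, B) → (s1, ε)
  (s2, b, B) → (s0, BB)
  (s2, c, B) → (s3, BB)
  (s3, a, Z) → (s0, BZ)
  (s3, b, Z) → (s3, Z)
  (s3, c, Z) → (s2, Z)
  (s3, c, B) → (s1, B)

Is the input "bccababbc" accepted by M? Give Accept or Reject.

(s0, bccababbc, Z)
  read b, top Z: go to s3, push BZ → (s3, ccababbc, BZ)
  read c, top B: go to s1, push B → (s1, cababbc, BZ)
  read c, top B: go to s1, push ε → (s1, ababbc, Z)
  read a, top Z: go to s2, push BZ → (s2, babbc, BZ)
  read b, top B: go to s0, push BB → (s0, abbc, BBZ)
  read a, top B: go to s0, push ε → (s0, bbc, BZ)
No transition applies at (s0, bbc, BZ); input not fully consumed.

Reject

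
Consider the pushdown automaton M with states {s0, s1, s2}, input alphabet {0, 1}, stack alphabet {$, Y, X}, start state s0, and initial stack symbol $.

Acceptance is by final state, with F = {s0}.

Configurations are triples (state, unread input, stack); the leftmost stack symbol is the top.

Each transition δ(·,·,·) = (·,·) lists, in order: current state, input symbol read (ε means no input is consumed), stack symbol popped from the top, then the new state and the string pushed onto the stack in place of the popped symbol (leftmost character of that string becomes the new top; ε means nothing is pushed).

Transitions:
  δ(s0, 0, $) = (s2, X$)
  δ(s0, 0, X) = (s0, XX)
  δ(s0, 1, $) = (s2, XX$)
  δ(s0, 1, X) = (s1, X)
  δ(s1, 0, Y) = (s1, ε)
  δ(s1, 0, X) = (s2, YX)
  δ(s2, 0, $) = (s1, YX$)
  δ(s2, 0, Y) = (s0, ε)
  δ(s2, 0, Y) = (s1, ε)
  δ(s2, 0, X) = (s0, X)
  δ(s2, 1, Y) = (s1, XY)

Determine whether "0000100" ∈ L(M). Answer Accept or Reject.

Accept

One accepting computation: (s0, 0000100, $) ⊢ (s2, 000100, X$) ⊢ (s0, 00100, X$) ⊢ (s0, 0100, XX$) ⊢ (s0, 100, XXX$) ⊢ (s1, 00, XXX$) ⊢ (s2, 0, YXXX$) ⊢ (s0, ε, XXX$)
All input consumed and state s0 ∈ F.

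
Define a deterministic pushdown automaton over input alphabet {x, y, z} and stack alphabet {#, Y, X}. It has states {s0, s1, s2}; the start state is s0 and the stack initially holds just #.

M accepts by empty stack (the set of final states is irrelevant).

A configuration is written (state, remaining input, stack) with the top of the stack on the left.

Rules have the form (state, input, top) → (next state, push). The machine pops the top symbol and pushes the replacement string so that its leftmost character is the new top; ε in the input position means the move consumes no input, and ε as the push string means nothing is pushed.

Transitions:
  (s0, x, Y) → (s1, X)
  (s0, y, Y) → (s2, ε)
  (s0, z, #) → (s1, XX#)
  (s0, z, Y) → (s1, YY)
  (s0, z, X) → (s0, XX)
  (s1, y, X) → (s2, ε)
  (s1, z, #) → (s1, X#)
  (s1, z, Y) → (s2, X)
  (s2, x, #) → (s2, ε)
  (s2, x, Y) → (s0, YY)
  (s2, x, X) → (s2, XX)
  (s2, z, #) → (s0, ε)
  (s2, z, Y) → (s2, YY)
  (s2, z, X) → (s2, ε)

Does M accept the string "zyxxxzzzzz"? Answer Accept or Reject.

Accept

(s0, zyxxxzzzzz, #)
  read z, top #: go to s1, push XX# → (s1, yxxxzzzzz, XX#)
  read y, top X: go to s2, push ε → (s2, xxxzzzzz, X#)
  read x, top X: go to s2, push XX → (s2, xxzzzzz, XX#)
  read x, top X: go to s2, push XX → (s2, xzzzzz, XXX#)
  read x, top X: go to s2, push XX → (s2, zzzzz, XXXX#)
  read z, top X: go to s2, push ε → (s2, zzzz, XXX#)
  read z, top X: go to s2, push ε → (s2, zzz, XX#)
  read z, top X: go to s2, push ε → (s2, zz, X#)
  read z, top X: go to s2, push ε → (s2, z, #)
  read z, top #: go to s0, push ε → (s0, ε, ε)
All input consumed and the stack is empty.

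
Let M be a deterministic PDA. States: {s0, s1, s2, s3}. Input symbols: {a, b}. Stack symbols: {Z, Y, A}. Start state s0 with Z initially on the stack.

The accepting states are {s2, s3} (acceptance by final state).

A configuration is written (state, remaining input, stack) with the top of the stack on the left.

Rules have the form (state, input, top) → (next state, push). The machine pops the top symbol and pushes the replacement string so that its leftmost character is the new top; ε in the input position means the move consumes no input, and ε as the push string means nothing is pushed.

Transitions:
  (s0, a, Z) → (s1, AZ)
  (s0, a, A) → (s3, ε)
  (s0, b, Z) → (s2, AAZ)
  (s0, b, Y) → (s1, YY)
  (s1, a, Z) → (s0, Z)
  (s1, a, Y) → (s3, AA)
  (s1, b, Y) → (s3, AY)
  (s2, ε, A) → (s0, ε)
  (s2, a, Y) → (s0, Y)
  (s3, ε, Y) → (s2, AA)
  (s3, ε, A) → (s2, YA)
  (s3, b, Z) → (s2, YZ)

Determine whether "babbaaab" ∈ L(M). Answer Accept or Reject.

Reject

(s0, babbaaab, Z)
  read b, top Z: go to s2, push AAZ → (s2, abbaaab, AAZ)
  ε-move, top A: go to s0, push ε → (s0, abbaaab, AZ)
  read a, top A: go to s3, push ε → (s3, bbaaab, Z)
  read b, top Z: go to s2, push YZ → (s2, baaab, YZ)
No transition applies at (s2, baaab, YZ); input not fully consumed.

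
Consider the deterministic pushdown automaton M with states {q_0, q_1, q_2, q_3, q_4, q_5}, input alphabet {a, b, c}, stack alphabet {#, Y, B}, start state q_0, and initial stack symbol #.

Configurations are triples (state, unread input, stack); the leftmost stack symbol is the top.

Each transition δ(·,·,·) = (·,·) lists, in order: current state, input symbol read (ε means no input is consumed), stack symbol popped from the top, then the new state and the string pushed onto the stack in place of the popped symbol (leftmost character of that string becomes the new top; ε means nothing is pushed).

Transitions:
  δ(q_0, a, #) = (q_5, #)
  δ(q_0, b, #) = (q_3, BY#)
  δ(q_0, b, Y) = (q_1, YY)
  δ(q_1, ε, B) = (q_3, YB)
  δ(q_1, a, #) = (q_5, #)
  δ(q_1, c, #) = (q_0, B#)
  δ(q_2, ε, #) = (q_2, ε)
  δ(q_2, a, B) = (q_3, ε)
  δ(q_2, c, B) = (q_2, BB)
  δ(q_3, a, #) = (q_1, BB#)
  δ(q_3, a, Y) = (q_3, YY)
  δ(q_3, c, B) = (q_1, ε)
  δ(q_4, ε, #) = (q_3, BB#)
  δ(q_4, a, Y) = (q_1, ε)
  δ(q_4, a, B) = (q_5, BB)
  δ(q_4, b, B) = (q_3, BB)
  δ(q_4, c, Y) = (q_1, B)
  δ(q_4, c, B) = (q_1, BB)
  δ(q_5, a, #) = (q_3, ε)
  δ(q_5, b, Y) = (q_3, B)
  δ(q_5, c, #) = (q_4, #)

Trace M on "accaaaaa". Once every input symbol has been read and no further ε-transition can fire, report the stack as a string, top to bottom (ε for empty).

YYYYYYB#

(q_0, accaaaaa, #)
  read a, top #: go to q_5, push # → (q_5, ccaaaaa, #)
  read c, top #: go to q_4, push # → (q_4, caaaaa, #)
  ε-move, top #: go to q_3, push BB# → (q_3, caaaaa, BB#)
  read c, top B: go to q_1, push ε → (q_1, aaaaa, B#)
  ε-move, top B: go to q_3, push YB → (q_3, aaaaa, YB#)
  read a, top Y: go to q_3, push YY → (q_3, aaaa, YYB#)
  read a, top Y: go to q_3, push YY → (q_3, aaa, YYYB#)
  read a, top Y: go to q_3, push YY → (q_3, aa, YYYYB#)
  read a, top Y: go to q_3, push YY → (q_3, a, YYYYYB#)
  read a, top Y: go to q_3, push YY → (q_3, ε, YYYYYYB#)
All input consumed in state q_3 with stack YYYYYYB#.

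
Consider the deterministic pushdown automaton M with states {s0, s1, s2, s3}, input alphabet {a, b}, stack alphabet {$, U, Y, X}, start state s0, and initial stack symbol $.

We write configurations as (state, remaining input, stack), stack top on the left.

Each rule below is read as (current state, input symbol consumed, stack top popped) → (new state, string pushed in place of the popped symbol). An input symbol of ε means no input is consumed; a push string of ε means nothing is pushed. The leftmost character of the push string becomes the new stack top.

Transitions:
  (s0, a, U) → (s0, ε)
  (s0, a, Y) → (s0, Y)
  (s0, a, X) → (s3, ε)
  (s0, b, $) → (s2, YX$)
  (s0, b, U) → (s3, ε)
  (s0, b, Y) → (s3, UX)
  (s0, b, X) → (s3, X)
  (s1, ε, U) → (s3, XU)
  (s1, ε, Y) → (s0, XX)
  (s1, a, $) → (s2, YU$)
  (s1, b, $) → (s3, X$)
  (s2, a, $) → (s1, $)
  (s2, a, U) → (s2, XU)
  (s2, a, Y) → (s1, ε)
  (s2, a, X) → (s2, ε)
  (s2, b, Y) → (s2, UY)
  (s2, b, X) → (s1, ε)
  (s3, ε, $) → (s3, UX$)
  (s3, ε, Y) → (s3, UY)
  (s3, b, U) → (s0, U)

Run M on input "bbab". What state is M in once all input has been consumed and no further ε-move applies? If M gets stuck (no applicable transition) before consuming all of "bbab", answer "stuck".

s3

(s0, bbab, $) ⊢ (s2, bab, YX$) ⊢ (s2, ab, UYX$) ⊢ (s2, b, XUYX$) ⊢ (s1, ε, UYX$) ⊢ (s3, ε, XUYX$)
All input consumed; M is in state s3.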